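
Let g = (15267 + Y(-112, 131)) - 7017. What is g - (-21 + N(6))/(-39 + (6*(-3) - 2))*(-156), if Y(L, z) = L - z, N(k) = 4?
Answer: 475065/59 ≈ 8051.9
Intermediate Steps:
g = 8007 (g = (15267 + (-112 - 1*131)) - 7017 = (15267 + (-112 - 131)) - 7017 = (15267 - 243) - 7017 = 15024 - 7017 = 8007)
g - (-21 + N(6))/(-39 + (6*(-3) - 2))*(-156) = 8007 - (-21 + 4)/(-39 + (6*(-3) - 2))*(-156) = 8007 - (-17/(-39 + (-18 - 2)))*(-156) = 8007 - (-17/(-39 - 20))*(-156) = 8007 - (-17/(-59))*(-156) = 8007 - (-17*(-1/59))*(-156) = 8007 - 17*(-156)/59 = 8007 - 1*(-2652/59) = 8007 + 2652/59 = 475065/59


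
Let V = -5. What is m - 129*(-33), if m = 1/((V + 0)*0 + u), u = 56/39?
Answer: 238431/56 ≈ 4257.7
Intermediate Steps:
u = 56/39 (u = 56*(1/39) = 56/39 ≈ 1.4359)
m = 39/56 (m = 1/((-5 + 0)*0 + 56/39) = 1/(-5*0 + 56/39) = 1/(0 + 56/39) = 1/(56/39) = 39/56 ≈ 0.69643)
m - 129*(-33) = 39/56 - 129*(-33) = 39/56 + 4257 = 238431/56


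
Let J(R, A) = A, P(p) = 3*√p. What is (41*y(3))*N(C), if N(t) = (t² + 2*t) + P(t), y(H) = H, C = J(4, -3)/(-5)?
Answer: 4797/25 + 369*√15/5 ≈ 477.71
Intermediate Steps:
C = ⅗ (C = -3/(-5) = -3*(-⅕) = ⅗ ≈ 0.60000)
N(t) = t² + 2*t + 3*√t (N(t) = (t² + 2*t) + 3*√t = t² + 2*t + 3*√t)
(41*y(3))*N(C) = (41*3)*((⅗)² + 2*(⅗) + 3*√(⅗)) = 123*(9/25 + 6/5 + 3*(√15/5)) = 123*(9/25 + 6/5 + 3*√15/5) = 123*(39/25 + 3*√15/5) = 4797/25 + 369*√15/5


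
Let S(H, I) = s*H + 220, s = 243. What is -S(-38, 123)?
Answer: 9014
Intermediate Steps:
S(H, I) = 220 + 243*H (S(H, I) = 243*H + 220 = 220 + 243*H)
-S(-38, 123) = -(220 + 243*(-38)) = -(220 - 9234) = -1*(-9014) = 9014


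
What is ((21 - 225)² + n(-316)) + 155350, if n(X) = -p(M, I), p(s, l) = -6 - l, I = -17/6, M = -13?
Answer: 1181815/6 ≈ 1.9697e+5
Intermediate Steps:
I = -17/6 (I = -17*⅙ = -17/6 ≈ -2.8333)
n(X) = 19/6 (n(X) = -(-6 - 1*(-17/6)) = -(-6 + 17/6) = -1*(-19/6) = 19/6)
((21 - 225)² + n(-316)) + 155350 = ((21 - 225)² + 19/6) + 155350 = ((-204)² + 19/6) + 155350 = (41616 + 19/6) + 155350 = 249715/6 + 155350 = 1181815/6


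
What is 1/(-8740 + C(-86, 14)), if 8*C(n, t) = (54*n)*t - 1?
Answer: -8/134937 ≈ -5.9287e-5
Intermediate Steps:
C(n, t) = -1/8 + 27*n*t/4 (C(n, t) = ((54*n)*t - 1)/8 = (54*n*t - 1)/8 = (-1 + 54*n*t)/8 = -1/8 + 27*n*t/4)
1/(-8740 + C(-86, 14)) = 1/(-8740 + (-1/8 + (27/4)*(-86)*14)) = 1/(-8740 + (-1/8 - 8127)) = 1/(-8740 - 65017/8) = 1/(-134937/8) = -8/134937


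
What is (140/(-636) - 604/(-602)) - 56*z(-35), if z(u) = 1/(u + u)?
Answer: 378851/239295 ≈ 1.5832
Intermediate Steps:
z(u) = 1/(2*u)
(140/(-636) - 604/(-602)) - 56*z(-35) = (140/(-636) - 604/(-602)) - 28/(-35) = (140*(-1/636) - 604*(-1/602)) - 28*(-1)/35 = (-35/159 + 302/301) - 56*(-1/70) = 37483/47859 + ⅘ = 378851/239295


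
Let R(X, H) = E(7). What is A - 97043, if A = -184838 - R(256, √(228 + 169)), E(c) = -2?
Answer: -281879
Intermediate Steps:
R(X, H) = -2
A = -184836 (A = -184838 - 1*(-2) = -184838 + 2 = -184836)
A - 97043 = -184836 - 97043 = -281879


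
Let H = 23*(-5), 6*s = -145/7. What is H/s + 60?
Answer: 2706/29 ≈ 93.310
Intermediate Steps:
s = -145/42 (s = (-145/7)/6 = (-145*⅐)/6 = (⅙)*(-145/7) = -145/42 ≈ -3.4524)
H = -115
H/s + 60 = -115/(-145/42) + 60 = -115*(-42/145) + 60 = 966/29 + 60 = 2706/29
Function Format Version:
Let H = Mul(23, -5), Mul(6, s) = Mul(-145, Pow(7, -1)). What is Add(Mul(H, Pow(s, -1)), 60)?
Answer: Rational(2706, 29) ≈ 93.310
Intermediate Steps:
s = Rational(-145, 42) (s = Mul(Rational(1, 6), Mul(-145, Pow(7, -1))) = Mul(Rational(1, 6), Mul(-145, Rational(1, 7))) = Mul(Rational(1, 6), Rational(-145, 7)) = Rational(-145, 42) ≈ -3.4524)
H = -115
Add(Mul(H, Pow(s, -1)), 60) = Add(Mul(-115, Pow(Rational(-145, 42), -1)), 60) = Add(Mul(-115, Rational(-42, 145)), 60) = Add(Rational(966, 29), 60) = Rational(2706, 29)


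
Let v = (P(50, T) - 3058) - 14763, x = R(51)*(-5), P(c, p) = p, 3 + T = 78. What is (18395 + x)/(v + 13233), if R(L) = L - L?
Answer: -18395/4513 ≈ -4.0760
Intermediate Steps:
T = 75 (T = -3 + 78 = 75)
R(L) = 0
x = 0 (x = 0*(-5) = 0)
v = -17746 (v = (75 - 3058) - 14763 = -2983 - 14763 = -17746)
(18395 + x)/(v + 13233) = (18395 + 0)/(-17746 + 13233) = 18395/(-4513) = 18395*(-1/4513) = -18395/4513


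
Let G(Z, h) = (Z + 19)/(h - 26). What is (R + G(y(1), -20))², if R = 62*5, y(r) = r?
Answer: 50694400/529 ≈ 95831.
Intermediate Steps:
R = 310
G(Z, h) = (19 + Z)/(-26 + h)
(R + G(y(1), -20))² = (310 + (19 + 1)/(-26 - 20))² = (310 + 20/(-46))² = (310 - 1/46*20)² = (310 - 10/23)² = (7120/23)² = 50694400/529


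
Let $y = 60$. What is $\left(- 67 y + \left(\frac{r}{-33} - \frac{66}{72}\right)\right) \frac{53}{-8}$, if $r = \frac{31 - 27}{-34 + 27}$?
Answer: $\frac{65637161}{2464} \approx 26638.0$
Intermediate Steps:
$r = - \frac{4}{7}$ ($r = \frac{4}{-7} = 4 \left(- \frac{1}{7}\right) = - \frac{4}{7} \approx -0.57143$)
$\left(- 67 y + \left(\frac{r}{-33} - \frac{66}{72}\right)\right) \frac{53}{-8} = \left(\left(-67\right) 60 - \left(- \frac{4}{231} + \frac{11}{12}\right)\right) \frac{53}{-8} = \left(-4020 - \frac{277}{308}\right) 53 \left(- \frac{1}{8}\right) = \left(-4020 + \left(\frac{4}{231} - \frac{11}{12}\right)\right) \left(- \frac{53}{8}\right) = \left(-4020 - \frac{277}{308}\right) \left(- \frac{53}{8}\right) = \left(- \frac{1238437}{308}\right) \left(- \frac{53}{8}\right) = \frac{65637161}{2464}$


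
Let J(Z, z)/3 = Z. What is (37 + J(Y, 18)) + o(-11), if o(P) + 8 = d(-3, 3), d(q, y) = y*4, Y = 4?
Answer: 53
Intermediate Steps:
J(Z, z) = 3*Z
d(q, y) = 4*y
o(P) = 4 (o(P) = -8 + 4*3 = -8 + 12 = 4)
(37 + J(Y, 18)) + o(-11) = (37 + 3*4) + 4 = (37 + 12) + 4 = 49 + 4 = 53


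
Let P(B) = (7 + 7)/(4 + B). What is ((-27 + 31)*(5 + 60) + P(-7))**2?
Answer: 586756/9 ≈ 65195.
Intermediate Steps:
P(B) = 14/(4 + B)
((-27 + 31)*(5 + 60) + P(-7))**2 = ((-27 + 31)*(5 + 60) + 14/(4 - 7))**2 = (4*65 + 14/(-3))**2 = (260 + 14*(-1/3))**2 = (260 - 14/3)**2 = (766/3)**2 = 586756/9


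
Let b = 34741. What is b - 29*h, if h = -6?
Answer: 34915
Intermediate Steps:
b - 29*h = 34741 - 29*(-6) = 34741 + 174 = 34915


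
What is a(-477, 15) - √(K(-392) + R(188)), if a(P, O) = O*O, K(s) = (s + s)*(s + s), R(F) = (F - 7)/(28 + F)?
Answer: 225 - √796595262/36 ≈ -559.00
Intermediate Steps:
R(F) = (-7 + F)/(28 + F)
K(s) = 4*s² (K(s) = (2*s)*(2*s) = 4*s²)
a(P, O) = O²
a(-477, 15) - √(K(-392) + R(188)) = 15² - √(4*(-392)² + (-7 + 188)/(28 + 188)) = 225 - √(4*153664 + 181/216) = 225 - √(614656 + (1/216)*181) = 225 - √(614656 + 181/216) = 225 - √(132765877/216) = 225 - √796595262/36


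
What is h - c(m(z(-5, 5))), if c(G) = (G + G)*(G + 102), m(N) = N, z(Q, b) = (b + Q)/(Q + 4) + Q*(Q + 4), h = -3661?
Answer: -4731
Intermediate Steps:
z(Q, b) = Q*(4 + Q) + (Q + b)/(4 + Q) (z(Q, b) = (Q + b)/(4 + Q) + Q*(4 + Q) = Q*(4 + Q) + (Q + b)/(4 + Q))
c(G) = 2*G*(102 + G) (c(G) = (2*G)*(102 + G) = 2*G*(102 + G))
h - c(m(z(-5, 5))) = -3661 - 2*(-5 + 5 - 5*(4 - 5)**2)/(4 - 5)*(102 + (-5 + 5 - 5*(4 - 5)**2)/(4 - 5)) = -3661 - 2*(-5 + 5 - 5*(-1)**2)/(-1)*(102 + (-5 + 5 - 5*(-1)**2)/(-1)) = -3661 - 2*(-(-5 + 5 - 5*1))*(102 - (-5 + 5 - 5*1)) = -3661 - 2*(-(-5 + 5 - 5))*(102 - (-5 + 5 - 5)) = -3661 - 2*(-1*(-5))*(102 - 1*(-5)) = -3661 - 2*5*(102 + 5) = -3661 - 2*5*107 = -3661 - 1*1070 = -3661 - 1070 = -4731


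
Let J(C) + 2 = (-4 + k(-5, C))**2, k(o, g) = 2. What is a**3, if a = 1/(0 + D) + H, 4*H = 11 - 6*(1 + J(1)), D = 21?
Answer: -2924207/592704 ≈ -4.9337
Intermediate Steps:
J(C) = 2 (J(C) = -2 + (-4 + 2)**2 = -2 + (-2)**2 = -2 + 4 = 2)
H = -7/4 (H = (11 - 6*(1 + 2))/4 = (11 - 6*3)/4 = (11 - 1*18)/4 = (11 - 18)/4 = (1/4)*(-7) = -7/4 ≈ -1.7500)
a = -143/84 (a = 1/(0 + 21) - 7/4 = 1/21 - 7/4 = -143/84 ≈ -1.7024)
a**3 = (-143/84)**3 = -2924207/592704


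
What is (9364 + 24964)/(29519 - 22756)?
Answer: 34328/6763 ≈ 5.0759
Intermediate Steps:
(9364 + 24964)/(29519 - 22756) = 34328/6763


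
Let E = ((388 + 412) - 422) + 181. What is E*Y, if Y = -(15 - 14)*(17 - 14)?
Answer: -1677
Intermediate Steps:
Y = -3 ≈ -3.0000
E = 559 (E = (800 - 422) + 181 = 378 + 181 = 559)
E*Y = 559*(-3) = -1677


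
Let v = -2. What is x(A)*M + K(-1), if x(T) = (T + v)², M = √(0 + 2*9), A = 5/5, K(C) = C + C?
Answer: -2 + 3*√2 ≈ 2.2426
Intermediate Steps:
K(C) = 2*C
A = 1 (A = 5*(⅕) = 1)
M = 3*√2 (M = √(0 + 18) = √18 = 3*√2 ≈ 4.2426)
x(T) = (-2 + T)² (x(T) = (T - 2)² = (-2 + T)²)
x(A)*M + K(-1) = (-2 + 1)²*(3*√2) + 2*(-1) = (-1)²*(3*√2) - 2 = 1*(3*√2) - 2 = 3*√2 - 2 = -2 + 3*√2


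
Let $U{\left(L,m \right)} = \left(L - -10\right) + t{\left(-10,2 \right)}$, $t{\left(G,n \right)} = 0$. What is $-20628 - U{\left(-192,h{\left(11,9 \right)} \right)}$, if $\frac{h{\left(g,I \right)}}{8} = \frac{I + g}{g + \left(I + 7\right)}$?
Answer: $-20446$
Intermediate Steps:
$h{\left(g,I \right)} = \frac{8 \left(I + g\right)}{7 + I + g}$ ($h{\left(g,I \right)} = 8 \frac{I + g}{g + \left(I + 7\right)} = 8 \frac{I + g}{g + \left(7 + I\right)} = 8 \frac{I + g}{7 + I + g} = \frac{8 \left(I + g\right)}{7 + I + g}$)
$U{\left(L,m \right)} = 10 + L$ ($U{\left(L,m \right)} = \left(L - -10\right) + 0 = \left(L + 10\right) + 0 = \left(10 + L\right) + 0 = 10 + L$)
$-20628 - U{\left(-192,h{\left(11,9 \right)} \right)} = -20628 - \left(10 - 192\right) = -20628 - -182 = -20628 + 182 = -20446$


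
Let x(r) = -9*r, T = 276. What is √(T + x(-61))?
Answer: 5*√33 ≈ 28.723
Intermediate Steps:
√(T + x(-61)) = √(276 - 9*(-61)) = √(276 + 549) = √825 = 5*√33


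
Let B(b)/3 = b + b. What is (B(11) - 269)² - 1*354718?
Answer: -313509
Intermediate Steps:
B(b) = 6*b (B(b) = 3*(b + b) = 3*(2*b) = 6*b)
(B(11) - 269)² - 1*354718 = (6*11 - 269)² - 1*354718 = (66 - 269)² - 354718 = (-203)² - 354718 = 41209 - 354718 = -313509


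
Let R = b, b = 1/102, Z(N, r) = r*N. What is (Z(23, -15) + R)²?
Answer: 1238265721/10404 ≈ 1.1902e+5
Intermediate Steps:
Z(N, r) = N*r
b = 1/102 ≈ 0.0098039
R = 1/102 ≈ 0.0098039
(Z(23, -15) + R)² = (23*(-15) + 1/102)² = (-345 + 1/102)² = (-35189/102)² = 1238265721/10404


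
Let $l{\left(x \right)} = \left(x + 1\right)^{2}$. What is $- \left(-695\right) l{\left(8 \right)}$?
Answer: $56295$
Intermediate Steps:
$l{\left(x \right)} = \left(1 + x\right)^{2}$
$- \left(-695\right) l{\left(8 \right)} = - \left(-695\right) \left(1 + 8\right)^{2} = - \left(-695\right) 9^{2} = - \left(-695\right) 81 = \left(-1\right) \left(-56295\right) = 56295$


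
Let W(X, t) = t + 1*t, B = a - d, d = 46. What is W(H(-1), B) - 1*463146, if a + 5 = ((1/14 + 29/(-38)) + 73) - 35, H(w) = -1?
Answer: -61602060/133 ≈ -4.6317e+5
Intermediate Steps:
a = 4297/133 (a = -5 + (((1/14 + 29/(-38)) + 73) - 35) = -5 + (((1*(1/14) + 29*(-1/38)) + 73) - 35) = -5 + (((1/14 - 29/38) + 73) - 35) = -5 + ((-92/133 + 73) - 35) = -5 + (9617/133 - 35) = -5 + 4962/133 = 4297/133 ≈ 32.308)
B = -1821/133 (B = 4297/133 - 1*46 = 4297/133 - 46 = -1821/133 ≈ -13.692)
W(X, t) = 2*t (W(X, t) = t + t = 2*t)
W(H(-1), B) - 1*463146 = 2*(-1821/133) - 1*463146 = -3642/133 - 463146 = -61602060/133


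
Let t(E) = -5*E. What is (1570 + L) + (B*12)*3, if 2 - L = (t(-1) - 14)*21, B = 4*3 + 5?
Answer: 2373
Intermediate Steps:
B = 17 (B = 12 + 5 = 17)
L = 191 (L = 2 - (-5*(-1) - 14)*21 = 2 - (5 - 14)*21 = 2 - (-9)*21 = 2 - 1*(-189) = 2 + 189 = 191)
(1570 + L) + (B*12)*3 = (1570 + 191) + (17*12)*3 = 1761 + 204*3 = 1761 + 612 = 2373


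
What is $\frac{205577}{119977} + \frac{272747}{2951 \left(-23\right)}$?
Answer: $- \frac{1443864546}{626399917} \approx -2.305$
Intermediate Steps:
$\frac{205577}{119977} + \frac{272747}{2951 \left(-23\right)} = 205577 \cdot \frac{1}{119977} + \frac{272747}{-67873} = \frac{205577}{119977} + 272747 \left(- \frac{1}{67873}\right) = \frac{205577}{119977} - \frac{272747}{67873} = - \frac{1443864546}{626399917}$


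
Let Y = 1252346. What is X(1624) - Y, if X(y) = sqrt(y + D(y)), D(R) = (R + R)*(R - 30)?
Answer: -1252346 + 2*sqrt(1294734) ≈ -1.2501e+6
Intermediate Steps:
D(R) = 2*R*(-30 + R) (D(R) = (2*R)*(-30 + R) = 2*R*(-30 + R))
X(y) = sqrt(y + 2*y*(-30 + y))
X(1624) - Y = sqrt(1624*(-59 + 2*1624)) - 1*1252346 = sqrt(1624*(-59 + 3248)) - 1252346 = sqrt(1624*3189) - 1252346 = sqrt(5178936) - 1252346 = 2*sqrt(1294734) - 1252346 = -1252346 + 2*sqrt(1294734)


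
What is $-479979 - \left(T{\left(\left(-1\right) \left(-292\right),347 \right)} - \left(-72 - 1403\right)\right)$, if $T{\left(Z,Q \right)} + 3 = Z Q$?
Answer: $-582775$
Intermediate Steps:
$T{\left(Z,Q \right)} = -3 + Q Z$ ($T{\left(Z,Q \right)} = -3 + Z Q = -3 + Q Z$)
$-479979 - \left(T{\left(\left(-1\right) \left(-292\right),347 \right)} - \left(-72 - 1403\right)\right) = -479979 - \left(\left(-3 + 347 \left(\left(-1\right) \left(-292\right)\right)\right) - \left(-72 - 1403\right)\right) = -479979 - \left(\left(-3 + 347 \cdot 292\right) - \left(-72 - 1403\right)\right) = -479979 - \left(\left(-3 + 101324\right) - -1475\right) = -479979 - \left(101321 + 1475\right) = -479979 - 102796 = -582775$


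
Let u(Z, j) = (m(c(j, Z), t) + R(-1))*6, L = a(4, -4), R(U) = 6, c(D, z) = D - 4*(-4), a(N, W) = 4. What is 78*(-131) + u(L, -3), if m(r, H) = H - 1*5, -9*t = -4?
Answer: -30628/3 ≈ -10209.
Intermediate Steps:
t = 4/9 (t = -⅑*(-4) = 4/9 ≈ 0.44444)
c(D, z) = 16 + D (c(D, z) = D + 16 = 16 + D)
m(r, H) = -5 + H (m(r, H) = H - 5 = -5 + H)
L = 4
u(Z, j) = 26/3 (u(Z, j) = ((-5 + 4/9) + 6)*6 = (-41/9 + 6)*6 = (13/9)*6 = 26/3)
78*(-131) + u(L, -3) = 78*(-131) + 26/3 = -10218 + 26/3 = -30628/3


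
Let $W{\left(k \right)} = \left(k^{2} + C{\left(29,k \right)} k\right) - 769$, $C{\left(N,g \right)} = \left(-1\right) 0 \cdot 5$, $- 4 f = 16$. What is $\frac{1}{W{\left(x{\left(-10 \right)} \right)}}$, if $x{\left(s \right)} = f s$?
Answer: $\frac{1}{831} \approx 0.0012034$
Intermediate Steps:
$f = -4$ ($f = \left(- \frac{1}{4}\right) 16 = -4$)
$C{\left(N,g \right)} = 0$ ($C{\left(N,g \right)} = 0 \cdot 5 = 0$)
$x{\left(s \right)} = - 4 s$
$W{\left(k \right)} = -769 + k^{2}$ ($W{\left(k \right)} = \left(k^{2} + 0 k\right) - 769 = \left(k^{2} + 0\right) - 769 = k^{2} - 769 = -769 + k^{2}$)
$\frac{1}{W{\left(x{\left(-10 \right)} \right)}} = \frac{1}{-769 + \left(\left(-4\right) \left(-10\right)\right)^{2}} = \frac{1}{-769 + 40^{2}} = \frac{1}{-769 + 1600} = \frac{1}{831}$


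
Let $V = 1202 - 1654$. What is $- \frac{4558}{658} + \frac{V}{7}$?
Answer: $- \frac{23523}{329} \approx -71.499$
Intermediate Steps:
$V = -452$
$- \frac{4558}{658} + \frac{V}{7} = - \frac{4558}{658} - \frac{452}{7} = \left(-4558\right) \frac{1}{658} - \frac{452}{7} = - \frac{2279}{329} - \frac{452}{7} = - \frac{23523}{329}$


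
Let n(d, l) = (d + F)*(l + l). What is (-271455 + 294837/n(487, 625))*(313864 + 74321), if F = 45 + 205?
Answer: -19415276487733581/184250 ≈ -1.0537e+11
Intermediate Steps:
F = 250
n(d, l) = 2*l*(250 + d) (n(d, l) = (d + 250)*(l + l) = (250 + d)*(2*l) = 2*l*(250 + d))
(-271455 + 294837/n(487, 625))*(313864 + 74321) = (-271455 + 294837/((2*625*(250 + 487))))*(313864 + 74321) = (-271455 + 294837/((2*625*737)))*388185 = (-271455 + 294837/921250)*388185 = -250077623913/921250*388185 = -19415276487733581/184250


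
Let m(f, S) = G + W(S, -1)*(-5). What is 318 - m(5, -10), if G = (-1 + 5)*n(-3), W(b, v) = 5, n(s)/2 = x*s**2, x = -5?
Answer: 703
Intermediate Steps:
n(s) = -10*s**2 (n(s) = 2*(-5*s**2) = -10*s**2)
G = -360 (G = (-1 + 5)*(-10*(-3)**2) = 4*(-10*9) = 4*(-90) = -360)
m(f, S) = -385 (m(f, S) = -360 + 5*(-5) = -360 - 25 = -385)
318 - m(5, -10) = 318 - 1*(-385) = 318 + 385 = 703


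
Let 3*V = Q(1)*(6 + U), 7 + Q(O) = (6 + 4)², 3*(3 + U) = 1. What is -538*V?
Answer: -166780/3 ≈ -55593.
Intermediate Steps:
U = -8/3 (U = -3 + (⅓)*1 = -3 + ⅓ = -8/3 ≈ -2.6667)
Q(O) = 93 (Q(O) = -7 + (6 + 4)² = -7 + 10² = -7 + 100 = 93)
V = 310/3 (V = (93*(6 - 8/3))/3 = (93*(10/3))/3 = (⅓)*310 = 310/3 ≈ 103.33)
-538*V = -538*310/3 = -166780/3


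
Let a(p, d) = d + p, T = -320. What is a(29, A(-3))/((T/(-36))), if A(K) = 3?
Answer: 18/5 ≈ 3.6000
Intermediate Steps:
a(29, A(-3))/((T/(-36))) = (3 + 29)/((-320/(-36))) = 32/((-320*(-1/36))) = 32/(80/9) = 32*(9/80) = 18/5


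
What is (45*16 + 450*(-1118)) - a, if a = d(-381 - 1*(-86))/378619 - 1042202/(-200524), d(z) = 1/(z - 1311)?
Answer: -7657044161263343273/15241380918467 ≈ -5.0239e+5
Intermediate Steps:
d(z) = 1/(-1311 + z)
a = 79215443891813/15241380918467 (a = 1/(-1311 + (-381 - 1*(-86))*378619) - 1042202/(-200524) = (1/378619)/(-1311 + (-381 + 86)) - 1042202*(-1/200524) = (1/378619)/(-1311 - 295) + 521101/100262 = (1/378619)/(-1606) + 521101/100262 = -1/1606*1/378619 + 521101/100262 = -1/608062114 + 521101/100262 = 79215443891813/15241380918467 ≈ 5.1974)
(45*16 + 450*(-1118)) - a = (45*16 + 450*(-1118)) - 1*79215443891813/15241380918467 = (720 - 503100) - 79215443891813/15241380918467 = -502380 - 79215443891813/15241380918467 = -7657044161263343273/15241380918467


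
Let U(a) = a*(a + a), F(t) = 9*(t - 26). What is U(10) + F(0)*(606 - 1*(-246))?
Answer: -199168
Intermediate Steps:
F(t) = -234 + 9*t (F(t) = 9*(-26 + t) = -234 + 9*t)
U(a) = 2*a**2 (U(a) = a*(2*a) = 2*a**2)
U(10) + F(0)*(606 - 1*(-246)) = 2*10**2 + (-234 + 9*0)*(606 - 1*(-246)) = 2*100 + (-234 + 0)*(606 + 246) = 200 - 234*852 = 200 - 199368 = -199168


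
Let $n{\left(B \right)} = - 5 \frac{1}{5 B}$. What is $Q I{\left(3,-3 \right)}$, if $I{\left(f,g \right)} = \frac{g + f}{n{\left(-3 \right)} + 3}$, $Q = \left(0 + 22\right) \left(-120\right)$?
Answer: $0$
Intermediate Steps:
$n{\left(B \right)} = - \frac{1}{B}$ ($n{\left(B \right)} = - 5 \frac{1}{5 B} = - \frac{1}{B}$)
$Q = -2640$ ($Q = 22 \left(-120\right) = -2640$)
$I{\left(f,g \right)} = \frac{3 f}{10} + \frac{3 g}{10}$ ($I{\left(f,g \right)} = \frac{g + f}{- \frac{1}{-3} + 3} = \frac{f + g}{\left(-1\right) \left(- \frac{1}{3}\right) + 3} = \frac{f + g}{\frac{1}{3} + 3} = \frac{f + g}{\frac{10}{3}} = \left(f + g\right) \frac{3}{10} = \frac{3 f}{10} + \frac{3 g}{10}$)
$Q I{\left(3,-3 \right)} = - 2640 \left(\frac{3}{10} \cdot 3 + \frac{3}{10} \left(-3\right)\right) = - 2640 \left(\frac{9}{10} - \frac{9}{10}\right) = \left(-2640\right) 0 = 0$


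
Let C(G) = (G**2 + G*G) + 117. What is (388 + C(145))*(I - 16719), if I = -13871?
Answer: -1301757450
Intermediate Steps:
C(G) = 117 + 2*G**2 (C(G) = (G**2 + G**2) + 117 = 2*G**2 + 117 = 117 + 2*G**2)
(388 + C(145))*(I - 16719) = (388 + (117 + 2*145**2))*(-13871 - 16719) = (388 + (117 + 2*21025))*(-30590) = (388 + (117 + 42050))*(-30590) = (388 + 42167)*(-30590) = 42555*(-30590) = -1301757450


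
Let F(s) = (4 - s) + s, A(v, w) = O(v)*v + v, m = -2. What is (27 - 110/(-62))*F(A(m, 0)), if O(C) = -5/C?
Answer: 3568/31 ≈ 115.10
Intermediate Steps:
A(v, w) = -5 + v (A(v, w) = (-5/v)*v + v = -5 + v)
F(s) = 4
(27 - 110/(-62))*F(A(m, 0)) = (27 - 110/(-62))*4 = (27 - 110*(-1/62))*4 = (27 + 55/31)*4 = (892/31)*4 = 3568/31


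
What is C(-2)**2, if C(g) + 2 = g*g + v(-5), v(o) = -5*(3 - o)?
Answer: 1444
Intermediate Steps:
v(o) = -15 + 5*o
C(g) = -42 + g**2 (C(g) = -2 + (g*g + (-15 + 5*(-5))) = -2 + (g**2 + (-15 - 25)) = -2 + (g**2 - 40) = -2 + (-40 + g**2) = -42 + g**2)
C(-2)**2 = (-42 + (-2)**2)**2 = (-42 + 4)**2 = (-38)**2 = 1444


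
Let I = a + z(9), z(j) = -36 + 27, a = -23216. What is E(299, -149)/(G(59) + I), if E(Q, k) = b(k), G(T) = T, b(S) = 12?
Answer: -2/3861 ≈ -0.00051800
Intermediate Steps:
z(j) = -9
E(Q, k) = 12
I = -23225 (I = -23216 - 9 = -23225)
E(299, -149)/(G(59) + I) = 12/(59 - 23225) = 12/(-23166) = 12*(-1/23166) = -2/3861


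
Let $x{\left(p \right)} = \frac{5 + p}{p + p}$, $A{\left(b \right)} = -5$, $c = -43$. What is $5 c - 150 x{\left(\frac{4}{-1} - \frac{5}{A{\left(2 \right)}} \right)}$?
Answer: $-165$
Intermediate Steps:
$x{\left(p \right)} = \frac{5 + p}{2 p}$
$5 c - 150 x{\left(\frac{4}{-1} - \frac{5}{A{\left(2 \right)}} \right)} = 5 \left(-43\right) - 150 \frac{5 + \left(\frac{4}{-1} - \frac{5}{-5}\right)}{2 \left(\frac{4}{-1} - \frac{5}{-5}\right)} = -215 - 150 \frac{5 + \left(4 \left(-1\right) - -1\right)}{2 \left(4 \left(-1\right) - -1\right)} = -215 - 150 \frac{5 + \left(-4 + 1\right)}{2 \left(-4 + 1\right)} = -215 - 150 \frac{5 - 3}{2 \left(-3\right)} = -215 - 150 \cdot \frac{1}{2} \left(- \frac{1}{3}\right) 2 = -215 - -50 = -215 + 50 = -165$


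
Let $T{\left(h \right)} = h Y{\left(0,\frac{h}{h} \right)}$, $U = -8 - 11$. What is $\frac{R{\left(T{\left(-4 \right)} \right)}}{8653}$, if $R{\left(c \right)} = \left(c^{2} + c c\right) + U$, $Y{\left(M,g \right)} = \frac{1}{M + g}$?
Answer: $\frac{13}{8653} \approx 0.0015024$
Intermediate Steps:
$U = -19$ ($U = -8 - 11 = -19$)
$T{\left(h \right)} = h$ ($T{\left(h \right)} = \frac{h}{0 + \frac{h}{h}} = \frac{h}{0 + 1} = \frac{h}{1} = h 1 = h$)
$R{\left(c \right)} = -19 + 2 c^{2}$ ($R{\left(c \right)} = \left(c^{2} + c c\right) - 19 = \left(c^{2} + c^{2}\right) - 19 = 2 c^{2} - 19 = -19 + 2 c^{2}$)
$\frac{R{\left(T{\left(-4 \right)} \right)}}{8653} = \frac{-19 + 2 \left(-4\right)^{2}}{8653} = \left(-19 + 2 \cdot 16\right) \frac{1}{8653} = \left(-19 + 32\right) \frac{1}{8653} = 13 \cdot \frac{1}{8653} = \frac{13}{8653}$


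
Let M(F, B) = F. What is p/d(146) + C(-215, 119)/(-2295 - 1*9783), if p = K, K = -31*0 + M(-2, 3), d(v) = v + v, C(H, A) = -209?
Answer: 419/40077 ≈ 0.010455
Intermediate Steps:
d(v) = 2*v
K = -2 (K = -31*0 - 2 = 0 - 2 = -2)
p = -2
p/d(146) + C(-215, 119)/(-2295 - 1*9783) = -2/(2*146) - 209/(-2295 - 1*9783) = -2/292 - 209/(-2295 - 9783) = -2*1/292 - 209/(-12078) = -1/146 - 209*(-1/12078) = -1/146 + 19/1098 = 419/40077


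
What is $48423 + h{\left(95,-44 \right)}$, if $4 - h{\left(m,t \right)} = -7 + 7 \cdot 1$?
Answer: $48427$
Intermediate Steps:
$h{\left(m,t \right)} = 4$ ($h{\left(m,t \right)} = 4 - \left(-7 + 7 \cdot 1\right) = 4 - \left(-7 + 7\right) = 4 - 0 = 4 + 0 = 4$)
$48423 + h{\left(95,-44 \right)} = 48423 + 4 = 48427$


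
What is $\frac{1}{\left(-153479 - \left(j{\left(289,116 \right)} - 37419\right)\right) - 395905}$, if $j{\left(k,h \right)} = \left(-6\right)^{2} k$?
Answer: $- \frac{1}{522369} \approx -1.9144 \cdot 10^{-6}$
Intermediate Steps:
$j{\left(k,h \right)} = 36 k$
$\frac{1}{\left(-153479 - \left(j{\left(289,116 \right)} - 37419\right)\right) - 395905} = \frac{1}{\left(-153479 - \left(36 \cdot 289 - 37419\right)\right) - 395905} = \frac{1}{\left(-153479 - \left(10404 - 37419\right)\right) - 395905} = \frac{1}{\left(-153479 - -27015\right) - 395905} = \frac{1}{\left(-153479 + 27015\right) - 395905} = \frac{1}{-126464 - 395905} = \frac{1}{-522369} = - \frac{1}{522369}$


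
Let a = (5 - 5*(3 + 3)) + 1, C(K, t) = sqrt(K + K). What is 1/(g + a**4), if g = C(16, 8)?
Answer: 10368/3439853567 - sqrt(2)/27518828536 ≈ 3.0140e-6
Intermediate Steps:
C(K, t) = sqrt(2)*sqrt(K) (C(K, t) = sqrt(2*K) = sqrt(2)*sqrt(K))
a = -24 (a = (5 - 5*6) + 1 = (5 - 30) + 1 = -25 + 1 = -24)
g = 4*sqrt(2) (g = sqrt(2)*sqrt(16) = sqrt(2)*4 = 4*sqrt(2) ≈ 5.6569)
1/(g + a**4) = 1/(4*sqrt(2) + (-24)**4) = 1/(4*sqrt(2) + 331776) = 1/(331776 + 4*sqrt(2))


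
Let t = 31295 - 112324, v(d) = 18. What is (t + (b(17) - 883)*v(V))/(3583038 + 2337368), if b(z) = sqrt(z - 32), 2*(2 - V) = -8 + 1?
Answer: -96923/5920406 + 9*I*sqrt(15)/2960203 ≈ -0.016371 + 1.1775e-5*I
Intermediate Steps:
V = 11/2 (V = 2 - (-8 + 1)/2 = 2 - 1/2*(-7) = 2 + 7/2 = 11/2 ≈ 5.5000)
b(z) = sqrt(-32 + z)
t = -81029
(t + (b(17) - 883)*v(V))/(3583038 + 2337368) = (-81029 + (sqrt(-32 + 17) - 883)*18)/(3583038 + 2337368) = (-81029 + (sqrt(-15) - 883)*18)/5920406 = (-81029 + (I*sqrt(15) - 883)*18)*(1/5920406) = (-81029 + (-883 + I*sqrt(15))*18)*(1/5920406) = (-81029 + (-15894 + 18*I*sqrt(15)))*(1/5920406) = (-96923 + 18*I*sqrt(15))*(1/5920406) = -96923/5920406 + 9*I*sqrt(15)/2960203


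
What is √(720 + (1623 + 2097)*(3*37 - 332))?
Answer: 370*I*√6 ≈ 906.31*I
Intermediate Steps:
√(720 + (1623 + 2097)*(3*37 - 332)) = √(720 + 3720*(111 - 332)) = √(720 + 3720*(-221)) = √(720 - 822120) = √(-821400) = 370*I*√6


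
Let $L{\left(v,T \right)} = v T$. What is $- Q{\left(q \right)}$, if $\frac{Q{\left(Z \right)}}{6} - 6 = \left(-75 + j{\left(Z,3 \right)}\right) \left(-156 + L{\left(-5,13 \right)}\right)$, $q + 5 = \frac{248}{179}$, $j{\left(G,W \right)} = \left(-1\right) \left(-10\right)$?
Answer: $-86226$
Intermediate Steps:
$j{\left(G,W \right)} = 10$
$q = - \frac{647}{179}$ ($q = -5 + \frac{248}{179} = - \frac{647}{179} \approx -3.6145$)
$L{\left(v,T \right)} = T v$
$Q{\left(Z \right)} = 86226$ ($Q{\left(Z \right)} = 36 + 6 \left(-75 + 10\right) \left(-156 + 13 \left(-5\right)\right) = 36 + 6 \left(- 65 \left(-156 - 65\right)\right) = 36 + 6 \left(\left(-65\right) \left(-221\right)\right) = 36 + 6 \cdot 14365 = 36 + 86190 = 86226$)
$- Q{\left(q \right)} = \left(-1\right) 86226 = -86226$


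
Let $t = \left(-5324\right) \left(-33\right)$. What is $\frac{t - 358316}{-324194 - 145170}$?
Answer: $\frac{45656}{117341} \approx 0.38909$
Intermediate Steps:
$t = 175692$
$\frac{t - 358316}{-324194 - 145170} = \frac{175692 - 358316}{-324194 - 145170} = - \frac{182624}{-469364} = \left(-182624\right) \left(- \frac{1}{469364}\right) = \frac{45656}{117341}$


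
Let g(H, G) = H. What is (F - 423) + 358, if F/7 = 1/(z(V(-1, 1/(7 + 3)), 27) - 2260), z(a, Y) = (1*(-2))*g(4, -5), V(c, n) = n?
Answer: -21061/324 ≈ -65.003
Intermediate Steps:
z(a, Y) = -8 (z(a, Y) = (1*(-2))*4 = -2*4 = -8)
F = -1/324 (F = 7/(-8 - 2260) = 7/(-2268) = 7*(-1/2268) = -1/324 ≈ -0.0030864)
(F - 423) + 358 = (-1/324 - 423) + 358 = -137053/324 + 358 = -21061/324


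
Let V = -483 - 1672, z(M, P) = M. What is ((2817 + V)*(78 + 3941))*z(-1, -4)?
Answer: -2660578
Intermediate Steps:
V = -2155
((2817 + V)*(78 + 3941))*z(-1, -4) = ((2817 - 2155)*(78 + 3941))*(-1) = (662*4019)*(-1) = 2660578*(-1) = -2660578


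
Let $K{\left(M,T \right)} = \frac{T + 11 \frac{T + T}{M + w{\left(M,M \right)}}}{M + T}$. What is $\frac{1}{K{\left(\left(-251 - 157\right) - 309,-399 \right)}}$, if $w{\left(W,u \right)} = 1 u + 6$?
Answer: $\frac{37944}{13357} \approx 2.8408$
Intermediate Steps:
$w{\left(W,u \right)} = 6 + u$ ($w{\left(W,u \right)} = u + 6 = 6 + u$)
$K{\left(M,T \right)} = \frac{T + \frac{22 T}{6 + 2 M}}{M + T}$ ($K{\left(M,T \right)} = \frac{T + 11 \frac{T + T}{M + \left(6 + M\right)}}{M + T} = \frac{T + 11 \frac{2 T}{6 + 2 M}}{M + T} = \frac{T + \frac{22 T}{6 + 2 M}}{M + T}$)
$\frac{1}{K{\left(\left(-251 - 157\right) - 309,-399 \right)}} = \frac{1}{\left(-399\right) \frac{1}{\left(\left(-251 - 157\right) - 309\right)^{2} + 3 \left(\left(-251 - 157\right) - 309\right) + 3 \left(-399\right) + \left(\left(-251 - 157\right) - 309\right) \left(-399\right)} \left(14 - 717\right)} = \frac{1}{\left(-399\right) \frac{1}{\left(-408 - 309\right)^{2} + 3 \left(-408 - 309\right) - 1197 + \left(-408 - 309\right) \left(-399\right)} \left(14 - 717\right)} = \frac{1}{\left(-399\right) \frac{1}{\left(-717\right)^{2} + 3 \left(-717\right) - 1197 - -286083} \left(14 - 717\right)} = \frac{1}{\left(-399\right) \frac{1}{514089 - 2151 - 1197 + 286083} \left(-703\right)} = \frac{1}{\left(-399\right) \frac{1}{796824} \left(-703\right)} = \frac{1}{\frac{13357}{37944}} = \frac{37944}{13357}$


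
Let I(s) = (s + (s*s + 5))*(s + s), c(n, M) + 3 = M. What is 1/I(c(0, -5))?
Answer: -1/976 ≈ -0.0010246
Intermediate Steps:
c(n, M) = -3 + M
I(s) = 2*s*(5 + s + s²) (I(s) = (s + (s² + 5))*(2*s) = (s + (5 + s²))*(2*s) = (5 + s + s²)*(2*s) = 2*s*(5 + s + s²))
1/I(c(0, -5)) = 1/(2*(-3 - 5)*(5 + (-3 - 5) + (-3 - 5)²)) = 1/(2*(-8)*(5 - 8 + (-8)²)) = 1/(2*(-8)*(5 - 8 + 64)) = 1/(2*(-8)*61) = 1/(-976) = -1/976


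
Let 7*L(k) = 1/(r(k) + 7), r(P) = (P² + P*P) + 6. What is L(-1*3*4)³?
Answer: 1/9353919043 ≈ 1.0691e-10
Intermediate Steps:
r(P) = 6 + 2*P² (r(P) = (P² + P²) + 6 = 2*P² + 6 = 6 + 2*P²)
L(k) = 1/(7*(13 + 2*k²)) (L(k) = 1/(7*((6 + 2*k²) + 7)) = 1/(7*(13 + 2*k²)))
L(-1*3*4)³ = (1/(7*(13 + 2*(-1*3*4)²)))³ = (1/(7*(13 + 2*(-3*4)²)))³ = (1/(7*(13 + 2*(-12)²)))³ = (1/(7*(13 + 2*144)))³ = (1/(7*(13 + 288)))³ = ((⅐)/301)³ = ((⅐)*(1/301))³ = (1/2107)³ = 1/9353919043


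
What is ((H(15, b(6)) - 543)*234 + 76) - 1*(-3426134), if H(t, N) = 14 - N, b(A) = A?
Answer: 3301020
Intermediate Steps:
((H(15, b(6)) - 543)*234 + 76) - 1*(-3426134) = (((14 - 1*6) - 543)*234 + 76) - 1*(-3426134) = (((14 - 6) - 543)*234 + 76) + 3426134 = ((8 - 543)*234 + 76) + 3426134 = (-535*234 + 76) + 3426134 = (-125190 + 76) + 3426134 = -125114 + 3426134 = 3301020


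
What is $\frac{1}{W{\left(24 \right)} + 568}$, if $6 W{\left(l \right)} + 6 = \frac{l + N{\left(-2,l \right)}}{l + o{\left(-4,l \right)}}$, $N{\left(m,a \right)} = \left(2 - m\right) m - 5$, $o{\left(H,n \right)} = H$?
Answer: $\frac{120}{68051} \approx 0.0017634$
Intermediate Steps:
$N{\left(m,a \right)} = -5 + m \left(2 - m\right)$ ($N{\left(m,a \right)} = m \left(2 - m\right) - 5 = -5 + m \left(2 - m\right)$)
$W{\left(l \right)} = -1 + \frac{-13 + l}{6 \left(-4 + l\right)}$ ($W{\left(l \right)} = -1 + \frac{\left(l - 13\right) \frac{1}{l - 4}}{6} = -1 + \frac{\left(l - 13\right) \frac{1}{-4 + l}}{6} = -1 + \frac{\left(-13 + l\right) \frac{1}{-4 + l}}{6} = -1 + \frac{\frac{1}{-4 + l} \left(-13 + l\right)}{6} = -1 + \frac{-13 + l}{6 \left(-4 + l\right)}$)
$\frac{1}{W{\left(24 \right)} + 568} = \frac{1}{\frac{11 - 120}{6 \left(-4 + 24\right)} + 568} = \frac{1}{\frac{11 - 120}{6 \cdot 20} + 568} = \frac{1}{\frac{1}{6} \cdot \frac{1}{20} \left(-109\right) + 568} = \frac{1}{- \frac{109}{120} + 568} = \frac{1}{\frac{68051}{120}} = \frac{120}{68051}$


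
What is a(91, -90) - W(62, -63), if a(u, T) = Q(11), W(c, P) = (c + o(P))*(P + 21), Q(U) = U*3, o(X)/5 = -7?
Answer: 1167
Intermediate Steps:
o(X) = -35 (o(X) = 5*(-7) = -35)
Q(U) = 3*U
W(c, P) = (-35 + c)*(21 + P) (W(c, P) = (c - 35)*(P + 21) = (-35 + c)*(21 + P))
a(u, T) = 33 (a(u, T) = 3*11 = 33)
a(91, -90) - W(62, -63) = 33 - (-735 - 35*(-63) + 21*62 - 63*62) = 33 - (-735 + 2205 + 1302 - 3906) = 33 - 1*(-1134) = 33 + 1134 = 1167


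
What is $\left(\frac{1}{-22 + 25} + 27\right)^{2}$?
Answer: $\frac{6724}{9} \approx 747.11$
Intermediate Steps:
$\left(\frac{1}{-22 + 25} + 27\right)^{2} = \left(\frac{1}{3} + 27\right)^{2} = \left(\frac{82}{3}\right)^{2} = \frac{6724}{9}$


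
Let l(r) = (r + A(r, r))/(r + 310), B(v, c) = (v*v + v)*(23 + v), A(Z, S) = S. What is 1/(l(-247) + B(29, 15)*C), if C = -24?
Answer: -63/68403374 ≈ -9.2101e-7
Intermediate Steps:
B(v, c) = (23 + v)*(v + v²) (B(v, c) = (v² + v)*(23 + v) = (v + v²)*(23 + v) = (23 + v)*(v + v²))
l(r) = 2*r/(310 + r) (l(r) = (r + r)/(r + 310) = (2*r)/(310 + r) = 2*r/(310 + r))
1/(l(-247) + B(29, 15)*C) = 1/(2*(-247)/(310 - 247) + (29*(23 + 29² + 24*29))*(-24)) = 1/(2*(-247)/63 + (29*(23 + 841 + 696))*(-24)) = 1/(2*(-247)*(1/63) + (29*1560)*(-24)) = 1/(-494/63 + 45240*(-24)) = 1/(-494/63 - 1085760) = 1/(-68403374/63) = -63/68403374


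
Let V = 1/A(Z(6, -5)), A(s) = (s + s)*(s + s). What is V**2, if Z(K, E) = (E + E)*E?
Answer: 1/100000000 ≈ 1.0000e-8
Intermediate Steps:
Z(K, E) = 2*E**2 (Z(K, E) = (2*E)*E = 2*E**2)
A(s) = 4*s**2 (A(s) = (2*s)*(2*s) = 4*s**2)
V = 1/10000 (V = 1/(4*(2*(-5)**2)**2) = 1/(4*(2*25)**2) = 1/(4*50**2) = 1/(4*2500) = 1/10000 ≈ 0.00010000)
V**2 = (1/10000)**2 = 1/100000000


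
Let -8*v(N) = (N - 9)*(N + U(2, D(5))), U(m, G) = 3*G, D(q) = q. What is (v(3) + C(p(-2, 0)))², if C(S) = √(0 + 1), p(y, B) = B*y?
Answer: 841/4 ≈ 210.25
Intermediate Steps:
C(S) = 1 (C(S) = √1 = 1)
v(N) = -(-9 + N)*(15 + N)/8 (v(N) = -(N - 9)*(N + 3*5)/8 = -(-9 + N)*(N + 15)/8 = -(-9 + N)*(15 + N)/8)
(v(3) + C(p(-2, 0)))² = ((135/8 - ¾*3 - ⅛*3²) + 1)² = ((135/8 - 9/4 - ⅛*9) + 1)² = ((135/8 - 9/4 - 9/8) + 1)² = (27/2 + 1)² = (29/2)² = 841/4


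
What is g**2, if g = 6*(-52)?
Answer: 97344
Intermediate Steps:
g = -312
g**2 = (-312)**2 = 97344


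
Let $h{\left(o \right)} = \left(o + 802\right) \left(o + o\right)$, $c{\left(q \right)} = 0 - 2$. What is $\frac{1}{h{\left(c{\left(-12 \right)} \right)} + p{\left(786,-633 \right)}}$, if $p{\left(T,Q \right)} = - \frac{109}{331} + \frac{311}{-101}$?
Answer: $- \frac{33431}{107093150} \approx -0.00031217$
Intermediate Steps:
$c{\left(q \right)} = -2$
$h{\left(o \right)} = 2 o \left(802 + o\right)$ ($h{\left(o \right)} = \left(802 + o\right) 2 o = 2 o \left(802 + o\right)$)
$p{\left(T,Q \right)} = - \frac{113950}{33431}$ ($p{\left(T,Q \right)} = \left(-109\right) \frac{1}{331} + 311 \left(- \frac{1}{101}\right) = - \frac{109}{331} - \frac{311}{101} = - \frac{113950}{33431}$)
$\frac{1}{h{\left(c{\left(-12 \right)} \right)} + p{\left(786,-633 \right)}} = \frac{1}{2 \left(-2\right) \left(802 - 2\right) - \frac{113950}{33431}} = \frac{1}{2 \left(-2\right) 800 - \frac{113950}{33431}} = \frac{1}{-3200 - \frac{113950}{33431}} = \frac{1}{- \frac{107093150}{33431}} = - \frac{33431}{107093150}$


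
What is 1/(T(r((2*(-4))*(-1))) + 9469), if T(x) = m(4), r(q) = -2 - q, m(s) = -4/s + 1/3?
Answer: 3/28405 ≈ 0.00010562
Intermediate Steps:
m(s) = ⅓ - 4/s (m(s) = -4/s + 1*(⅓) = -4/s + ⅓ = ⅓ - 4/s)
T(x) = -⅔ (T(x) = (⅓)*(-12 + 4)/4 = (⅓)*(¼)*(-8) = -⅔)
1/(T(r((2*(-4))*(-1))) + 9469) = 1/(-⅔ + 9469) = 1/(28405/3) = 3/28405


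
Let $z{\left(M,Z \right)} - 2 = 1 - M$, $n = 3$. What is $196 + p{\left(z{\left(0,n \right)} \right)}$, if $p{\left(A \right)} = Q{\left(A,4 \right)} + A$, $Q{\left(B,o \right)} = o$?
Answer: $203$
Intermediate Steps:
$z{\left(M,Z \right)} = 3 - M$ ($z{\left(M,Z \right)} = 2 - \left(-1 + M\right) = 3 - M$)
$p{\left(A \right)} = 4 + A$
$196 + p{\left(z{\left(0,n \right)} \right)} = 196 + \left(4 + \left(3 - 0\right)\right) = 196 + \left(4 + \left(3 + 0\right)\right) = 196 + \left(4 + 3\right) = 196 + 7 = 203$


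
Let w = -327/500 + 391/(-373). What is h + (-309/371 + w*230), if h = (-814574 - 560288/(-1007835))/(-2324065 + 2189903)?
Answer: -737527853146405469/1909306389720450 ≈ -386.28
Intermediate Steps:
w = -317471/186500 (w = -327*1/500 + 391*(-1/373) = -327/500 - 391/373 = -317471/186500 ≈ -1.7023)
h = 58639687643/9658082805 (h = (-814574 - 560288*(-1/1007835))/(-134162) = (-814574 + 560288/1007835)*(-1/134162) = -820955627002/1007835*(-1/134162) = 58639687643/9658082805 ≈ 6.0716)
h + (-309/371 + w*230) = 58639687643/9658082805 + (-309/371 - 317471/186500*230) = 58639687643/9658082805 + (-309*1/371 - 7301833/18650) = 58639687643/9658082805 + (-309/371 - 7301833/18650) = 58639687643/9658082805 - 2714742893/6919150 = -737527853146405469/1909306389720450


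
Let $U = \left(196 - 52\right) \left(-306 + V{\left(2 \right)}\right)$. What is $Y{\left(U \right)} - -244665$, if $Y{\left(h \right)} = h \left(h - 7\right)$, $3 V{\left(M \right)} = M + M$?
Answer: $1925304153$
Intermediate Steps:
$V{\left(M \right)} = \frac{2 M}{3}$ ($V{\left(M \right)} = \frac{M + M}{3} = \frac{2 M}{3}$)
$U = -43872$ ($U = \left(196 - 52\right) \left(-306 + \frac{2}{3} \cdot 2\right) = 144 \left(-306 + \frac{4}{3}\right) = 144 \left(- \frac{914}{3}\right) = -43872$)
$Y{\left(h \right)} = h \left(-7 + h\right)$
$Y{\left(U \right)} - -244665 = - 43872 \left(-7 - 43872\right) - -244665 = \left(-43872\right) \left(-43879\right) + 244665 = 1925059488 + 244665 = 1925304153$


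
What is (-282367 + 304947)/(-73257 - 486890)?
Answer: -22580/560147 ≈ -0.040311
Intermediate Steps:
(-282367 + 304947)/(-73257 - 486890) = 22580/(-560147) = 22580*(-1/560147) = -22580/560147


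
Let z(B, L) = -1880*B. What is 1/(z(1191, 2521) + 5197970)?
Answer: 1/2958890 ≈ 3.3796e-7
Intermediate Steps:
1/(z(1191, 2521) + 5197970) = 1/(-1880*1191 + 5197970) = 1/(-2239080 + 5197970) = 1/2958890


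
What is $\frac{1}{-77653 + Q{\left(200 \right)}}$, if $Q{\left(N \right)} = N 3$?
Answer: $- \frac{1}{77053} \approx -1.2978 \cdot 10^{-5}$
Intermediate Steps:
$Q{\left(N \right)} = 3 N$
$\frac{1}{-77653 + Q{\left(200 \right)}} = \frac{1}{-77653 + 3 \cdot 200} = \frac{1}{-77653 + 600} = \frac{1}{-77053} = - \frac{1}{77053}$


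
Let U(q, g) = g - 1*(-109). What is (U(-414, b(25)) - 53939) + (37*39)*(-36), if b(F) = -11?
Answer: -105789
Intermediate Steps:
U(q, g) = 109 + g (U(q, g) = g + 109 = 109 + g)
(U(-414, b(25)) - 53939) + (37*39)*(-36) = ((109 - 11) - 53939) + (37*39)*(-36) = (98 - 53939) + 1443*(-36) = -53841 - 51948 = -105789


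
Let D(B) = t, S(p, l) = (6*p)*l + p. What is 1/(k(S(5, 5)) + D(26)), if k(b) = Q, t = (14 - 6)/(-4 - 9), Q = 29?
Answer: 13/369 ≈ 0.035230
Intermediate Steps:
S(p, l) = p + 6*l*p (S(p, l) = 6*l*p + p = p + 6*l*p)
t = -8/13 (t = 8/(-13) = 8*(-1/13) = -8/13 ≈ -0.61539)
D(B) = -8/13
k(b) = 29
1/(k(S(5, 5)) + D(26)) = 1/(29 - 8/13) = 1/(369/13) = 13/369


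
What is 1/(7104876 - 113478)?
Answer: 1/6991398 ≈ 1.4303e-7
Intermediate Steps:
1/(7104876 - 113478) = 1/6991398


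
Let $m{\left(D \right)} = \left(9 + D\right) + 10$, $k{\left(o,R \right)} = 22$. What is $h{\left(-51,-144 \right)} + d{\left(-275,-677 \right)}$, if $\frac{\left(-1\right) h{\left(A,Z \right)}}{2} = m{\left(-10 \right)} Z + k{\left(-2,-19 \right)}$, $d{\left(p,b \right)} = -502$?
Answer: $2046$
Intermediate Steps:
$m{\left(D \right)} = 19 + D$
$h{\left(A,Z \right)} = -44 - 18 Z$ ($h{\left(A,Z \right)} = - 2 \left(\left(19 - 10\right) Z + 22\right) = - 2 \left(9 Z + 22\right) = - 2 \left(22 + 9 Z\right) = -44 - 18 Z$)
$h{\left(-51,-144 \right)} + d{\left(-275,-677 \right)} = \left(-44 - -2592\right) - 502 = \left(-44 + 2592\right) - 502 = 2548 - 502 = 2046$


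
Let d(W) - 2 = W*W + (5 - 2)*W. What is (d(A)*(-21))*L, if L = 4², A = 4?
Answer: -10080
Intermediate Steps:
d(W) = 2 + W² + 3*W (d(W) = 2 + (W*W + (5 - 2)*W) = 2 + (W² + 3*W) = 2 + W² + 3*W)
L = 16
(d(A)*(-21))*L = ((2 + 4² + 3*4)*(-21))*16 = ((2 + 16 + 12)*(-21))*16 = (30*(-21))*16 = -630*16 = -10080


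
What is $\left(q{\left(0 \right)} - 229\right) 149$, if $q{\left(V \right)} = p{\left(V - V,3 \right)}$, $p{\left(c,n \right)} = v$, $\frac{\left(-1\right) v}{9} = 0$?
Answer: $-34121$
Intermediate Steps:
$v = 0$ ($v = \left(-9\right) 0 = 0$)
$p{\left(c,n \right)} = 0$
$q{\left(V \right)} = 0$
$\left(q{\left(0 \right)} - 229\right) 149 = \left(0 - 229\right) 149 = \left(-229\right) 149 = -34121$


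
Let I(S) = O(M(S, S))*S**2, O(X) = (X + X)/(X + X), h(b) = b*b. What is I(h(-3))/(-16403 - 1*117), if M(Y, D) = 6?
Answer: -81/16520 ≈ -0.0049031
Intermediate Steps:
h(b) = b**2
O(X) = 1 (O(X) = (2*X)/((2*X)) = (2*X)*(1/(2*X)) = 1)
I(S) = S**2 (I(S) = 1*S**2 = S**2)
I(h(-3))/(-16403 - 1*117) = ((-3)**2)**2/(-16403 - 1*117) = 9**2/(-16403 - 117) = 81/(-16520) = 81*(-1/16520) = -81/16520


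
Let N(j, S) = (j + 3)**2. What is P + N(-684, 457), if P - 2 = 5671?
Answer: 469434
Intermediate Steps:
P = 5673 (P = 2 + 5671 = 5673)
N(j, S) = (3 + j)**2
P + N(-684, 457) = 5673 + (3 - 684)**2 = 5673 + (-681)**2 = 5673 + 463761 = 469434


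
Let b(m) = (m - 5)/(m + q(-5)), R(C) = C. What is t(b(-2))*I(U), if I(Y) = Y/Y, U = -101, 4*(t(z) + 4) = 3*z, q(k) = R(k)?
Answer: -13/4 ≈ -3.2500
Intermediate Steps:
q(k) = k
b(m) = 1 (b(m) = (m - 5)/(m - 5) = (-5 + m)/(-5 + m) = 1)
t(z) = -4 + 3*z/4 (t(z) = -4 + (3*z)/4 = -4 + 3*z/4)
I(Y) = 1
t(b(-2))*I(U) = (-4 + (¾)*1)*1 = (-4 + ¾)*1 = -13/4*1 = -13/4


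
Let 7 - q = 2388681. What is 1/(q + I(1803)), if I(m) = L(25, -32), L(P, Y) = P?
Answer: -1/2388649 ≈ -4.1865e-7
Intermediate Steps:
I(m) = 25
q = -2388674 (q = 7 - 1*2388681 = 7 - 2388681 = -2388674)
1/(q + I(1803)) = 1/(-2388674 + 25) = 1/(-2388649) = -1/2388649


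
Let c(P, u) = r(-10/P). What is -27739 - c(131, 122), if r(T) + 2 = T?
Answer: -3633537/131 ≈ -27737.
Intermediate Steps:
r(T) = -2 + T
c(P, u) = -2 - 10/P
-27739 - c(131, 122) = -27739 - (-2 - 10/131) = -27739 - 1*(-272/131) = -27739 + 272/131 = -3633537/131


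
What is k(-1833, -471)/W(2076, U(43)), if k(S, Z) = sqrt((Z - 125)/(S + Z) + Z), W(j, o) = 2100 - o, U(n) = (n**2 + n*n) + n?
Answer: -I*sqrt(271147)/39384 ≈ -0.013222*I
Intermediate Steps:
U(n) = n + 2*n**2 (U(n) = (n**2 + n**2) + n = 2*n**2 + n = n + 2*n**2)
k(S, Z) = sqrt(Z + (-125 + Z)/(S + Z)) (k(S, Z) = sqrt((-125 + Z)/(S + Z) + Z) = sqrt(Z + (-125 + Z)/(S + Z)))
k(-1833, -471)/W(2076, U(43)) = sqrt((-125 - 471 - 471*(-1833 - 471))/(-1833 - 471))/(2100 - 43*(1 + 2*43)) = sqrt((-125 - 471 - 471*(-2304))/(-2304))/(2100 - 43*(1 + 86)) = sqrt(-(-125 - 471 + 1085184)/2304)/(2100 - 43*87) = sqrt(-1/2304*1084588)/(2100 - 1*3741) = sqrt(-271147/576)/(2100 - 3741) = (I*sqrt(271147)/24)/(-1641) = (I*sqrt(271147)/24)*(-1/1641) = -I*sqrt(271147)/39384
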